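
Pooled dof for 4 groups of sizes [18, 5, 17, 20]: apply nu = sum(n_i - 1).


nu = sum_i (n_i - 1)
nu = ((18 - 1) + (5 - 1) + (17 - 1) + (20 - 1))
nu = 17 + 4 + 16 + 19
nu = 56

56


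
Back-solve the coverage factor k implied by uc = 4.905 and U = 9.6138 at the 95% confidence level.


k = U / uc
k = 9.6138 / 4.905
k = 1.96

1.96


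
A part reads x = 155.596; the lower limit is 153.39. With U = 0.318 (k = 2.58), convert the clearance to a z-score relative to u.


u = U / k = 0.318 / 2.58 = 0.12325581
margin = |LSL - x| = |153.39 - 155.596| = 2.206
z = margin / u = 2.206 / 0.12325581
z = 17.8977

17.8977


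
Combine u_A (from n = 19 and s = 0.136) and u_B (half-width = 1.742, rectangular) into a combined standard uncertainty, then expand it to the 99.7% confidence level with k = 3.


u_A = s / sqrt(n) = 0.136 / sqrt(19) = 0.03120054
u_B = half_width / sqrt(3) = 1.742 / sqrt(3) = 1.0057442
uc = sqrt(u_A^2 + u_B^2) = sqrt(0.03120054^2 + 1.0057442^2) = 1.006228
U = k * uc = 3 * 1.006228
U = 3.0187

3.0187


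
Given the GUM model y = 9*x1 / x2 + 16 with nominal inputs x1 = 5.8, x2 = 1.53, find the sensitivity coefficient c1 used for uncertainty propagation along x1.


y = 9*x1 / x2 + 16
dy/dx1 = 9/x2
Evaluate at x2 = 1.53: c1 = 9 / 1.53
c1 = 5.8824

5.8824


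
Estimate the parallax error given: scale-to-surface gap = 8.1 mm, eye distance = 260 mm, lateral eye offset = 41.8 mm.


error = h * offset / d
= 8.1 * 41.8 / 260
= 1.3022

1.3022


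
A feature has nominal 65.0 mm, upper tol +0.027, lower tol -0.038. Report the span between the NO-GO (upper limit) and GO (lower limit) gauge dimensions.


GO = nominal - lower_tol (smallest hole = maximum material condition)
GO = 65.0 - 0.038 = 64.962
NO-GO = nominal + upper_tol (largest hole = least material condition)
NO-GO = 65.0 + 0.027 = 65.027
spread = NO-GO - GO = 65.027 - 64.962 = 0.0650

0.0650


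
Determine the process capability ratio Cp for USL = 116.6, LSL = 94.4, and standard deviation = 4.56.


Cp = (USL - LSL) / (6 * sigma)
= (116.6 - 94.4) / (6 * 4.56)
= 22.2000 / 27.3600
= 0.8114

0.8114


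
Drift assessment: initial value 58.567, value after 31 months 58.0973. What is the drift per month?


rate = (v2 - v1) / months
= (58.0973 - 58.567) / 31
= -0.4697 / 31
= -0.0152

-0.0152


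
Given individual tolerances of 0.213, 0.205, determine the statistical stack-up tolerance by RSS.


RSS = sqrt(0.213^2 + 0.205^2)
= sqrt(0.087394)
= 0.2956

0.2956


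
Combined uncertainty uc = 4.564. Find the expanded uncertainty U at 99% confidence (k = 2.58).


U = k * uc
U = 2.58 * 4.564
U = 11.7751

11.7751


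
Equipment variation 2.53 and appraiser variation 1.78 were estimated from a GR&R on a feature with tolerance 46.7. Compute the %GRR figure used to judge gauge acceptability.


GRR = sqrt(EV^2 + AV^2) = sqrt(2.53^2 + 1.78^2) = 3.0934285
%GRR = GRR / tol * 100 = 3.0934285 / 46.7 * 100
%GRR = 6.6240

6.6240


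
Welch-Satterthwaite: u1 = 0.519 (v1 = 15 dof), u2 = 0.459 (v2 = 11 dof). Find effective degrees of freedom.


uc = sqrt(u1^2 + u2^2) = sqrt(0.519^2 + 0.459^2) = 0.69285063
v_eff = uc^4 / (u1^4/v1 + u2^4/v2)
= 0.69285063^4 / (0.519^4/15 + 0.459^4/11)
= 0.23044032 / 0.0088721581
v_eff = 25.9734

25.9734


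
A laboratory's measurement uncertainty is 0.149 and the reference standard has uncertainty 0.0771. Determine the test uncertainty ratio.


TUR = u_lab / u_ref
= 0.149 / 0.0771
= 1.9326

1.9326


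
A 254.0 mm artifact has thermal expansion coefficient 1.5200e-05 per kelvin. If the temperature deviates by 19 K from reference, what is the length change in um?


dL = L * alpha * dT
= 254.0 * 1.5200e-05 * 19
= 0.0733552 mm
dL_um = 0.0733552 * 1000 = 73.3552 um

73.3552


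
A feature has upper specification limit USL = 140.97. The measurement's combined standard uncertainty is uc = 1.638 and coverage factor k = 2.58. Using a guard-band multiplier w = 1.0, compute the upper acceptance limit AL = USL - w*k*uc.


U = k * uc = 2.58 * 1.638 = 4.22604
guard band g = w * U = 1.0 * 4.22604 = 4.22604
AL = USL - g = 140.97 - 4.22604
AL = 136.7440

136.7440


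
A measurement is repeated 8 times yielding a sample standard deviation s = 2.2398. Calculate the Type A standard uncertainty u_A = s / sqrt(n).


u_A = s / sqrt(n)
u_A = 2.2398 / sqrt(8)
u_A = 2.2398 / 2.8284271
u_A = 0.7919

0.7919


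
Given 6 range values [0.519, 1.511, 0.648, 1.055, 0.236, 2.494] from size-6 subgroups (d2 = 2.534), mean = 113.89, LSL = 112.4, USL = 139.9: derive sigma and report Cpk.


R_bar = (0.519 + 1.511 + 0.648 + 1.055 + 0.236 + 2.494) / 6 = 1.0771667
sigma = R_bar / d2 = 1.0771667 / 2.534 = 0.42508552
Cp = (USL - LSL)/(6*sigma) = (139.9 - 112.4)/(6*0.42508552) = 10.7821
Cpu = (139.9 - 113.89)/(3*0.42508552) = 20.3959
Cpl = (113.89 - 112.4)/(3*0.42508552) = 1.1684
Cpk = min(Cpu, Cpl) = 1.1684

1.1684


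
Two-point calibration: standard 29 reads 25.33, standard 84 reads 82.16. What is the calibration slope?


slope = (y2 - y1) / (x2 - x1)
= (82.16 - 25.33) / (84 - 29)
= 56.8300 / 55
= 1.0333

1.0333


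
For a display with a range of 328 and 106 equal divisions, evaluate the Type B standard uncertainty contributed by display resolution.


resolution = range / divisions
resolution = 328 / 106 = 3.0943396
u_res = resolution / (2*sqrt(3))
u_res = 3.0943396 / 3.4641016
u_res = 0.8933

0.8933


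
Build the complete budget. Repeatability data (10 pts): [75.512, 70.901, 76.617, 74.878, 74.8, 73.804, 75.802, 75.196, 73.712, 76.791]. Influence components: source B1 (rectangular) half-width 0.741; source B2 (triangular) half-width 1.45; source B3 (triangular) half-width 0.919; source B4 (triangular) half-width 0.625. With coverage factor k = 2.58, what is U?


mean = (75.512 + 70.901 + 76.617 + 74.878 + 74.8 + 73.804 + 75.802 + 75.196 + 73.712 + 76.791) / 10 = 74.8013
s = sqrt(sum((x - mean)^2)/(n-1)) = 1.710015
u_A = s / sqrt(n) = 1.710015 / sqrt(10) = 0.54075422
u_B1 = 0.741 / sqrt(3) = 0.42781655
u_B2 = 1.45 / sqrt(6) = 0.59196002
u_B3 = 0.919 / sqrt(6) = 0.37518018
u_B4 = 0.625 / sqrt(6) = 0.25515518
uc = sqrt(0.54075422^2 + 0.42781655^2 + 0.59196002^2 + 0.37518018^2 + 0.25515518^2) = 1.0157377
U = k * uc = 2.58 * 1.0157377
U = 2.6206

2.6206


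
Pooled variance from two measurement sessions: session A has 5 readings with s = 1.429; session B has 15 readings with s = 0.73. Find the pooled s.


s_p = sqrt(((n1-1)*s1^2 + (n2-1)*s2^2) / (n1+n2-2))
numerator = (5-1)*1.429^2 + (15-1)*0.73^2 = 8.168164 + 7.4606 = 15.628764
denominator = 5 + 15 - 2 = 18
s_p^2 = 15.628764 / 18 = 0.86826467
s_p = sqrt(0.86826467) = 0.9318

0.9318


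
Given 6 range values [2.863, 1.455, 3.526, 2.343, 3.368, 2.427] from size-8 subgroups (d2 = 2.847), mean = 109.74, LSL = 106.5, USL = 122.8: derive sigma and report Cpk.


R_bar = (2.863 + 1.455 + 3.526 + 2.343 + 3.368 + 2.427) / 6 = 2.6636667
sigma = R_bar / d2 = 2.6636667 / 2.847 = 0.93560474
Cp = (USL - LSL)/(6*sigma) = (122.8 - 106.5)/(6*0.93560474) = 2.9036
Cpu = (122.8 - 109.74)/(3*0.93560474) = 4.6530
Cpl = (109.74 - 106.5)/(3*0.93560474) = 1.1543
Cpk = min(Cpu, Cpl) = 1.1543

1.1543


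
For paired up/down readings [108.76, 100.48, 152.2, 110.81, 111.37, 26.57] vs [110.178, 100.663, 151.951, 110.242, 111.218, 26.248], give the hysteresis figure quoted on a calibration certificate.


|108.76 - 110.178| = 1.4180
|100.48 - 100.663| = 0.1830
|152.2 - 151.951| = 0.2490
|110.81 - 110.242| = 0.5680
|111.37 - 111.218| = 0.1520
|26.57 - 26.248| = 0.3220
hysteresis = max(diffs) = 1.4180

1.4180


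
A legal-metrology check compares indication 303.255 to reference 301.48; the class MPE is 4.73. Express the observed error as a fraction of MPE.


e = indication - reference = 303.255 - 301.48 = 1.7750
|e| = 1.7750
ratio = |e| / MPE = 1.7750 / 4.73
ratio = 0.3753

0.3753


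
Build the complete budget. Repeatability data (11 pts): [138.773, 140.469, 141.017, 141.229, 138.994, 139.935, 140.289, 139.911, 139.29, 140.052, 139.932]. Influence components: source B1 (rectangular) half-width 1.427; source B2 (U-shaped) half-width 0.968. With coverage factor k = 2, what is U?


mean = (138.773 + 140.469 + 141.017 + 141.229 + 138.994 + 139.935 + 140.289 + 139.911 + 139.29 + 140.052 + 139.932) / 11 = 139.9900909
s = sqrt(sum((x - mean)^2)/(n-1)) = 0.7673507
u_A = s / sqrt(n) = 0.7673507 / sqrt(11) = 0.23136494
u_B1 = 1.427 / sqrt(3) = 0.82387883
u_B2 = 0.968 / sqrt(2) = 0.68447936
uc = sqrt(0.23136494^2 + 0.82387883^2 + 0.68447936^2) = 1.0958184
U = k * uc = 2 * 1.0958184
U = 2.1916

2.1916


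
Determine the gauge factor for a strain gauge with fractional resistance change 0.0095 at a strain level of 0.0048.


GF = (dR/R) / epsilon
= 0.0095 / 0.0048
= 1.9792

1.9792


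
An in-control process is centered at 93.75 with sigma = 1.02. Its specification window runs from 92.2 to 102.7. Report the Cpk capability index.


Cpu = (USL - mean) / (3*sigma) = (102.7 - 93.75) / (3*1.02) = 2.9248
Cpl = (mean - LSL) / (3*sigma) = (93.75 - 92.2) / (3*1.02) = 0.5065
Cpk = min(Cpu, Cpl) = 0.5065

0.5065


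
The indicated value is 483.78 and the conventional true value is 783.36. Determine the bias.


Systematic error = measured - true
= 483.78 - 783.36
= -299.5800

-299.5800


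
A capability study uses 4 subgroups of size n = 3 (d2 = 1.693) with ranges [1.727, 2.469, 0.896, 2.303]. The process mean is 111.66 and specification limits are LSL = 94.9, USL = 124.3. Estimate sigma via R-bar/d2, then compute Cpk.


R_bar = (1.727 + 2.469 + 0.896 + 2.303) / 4 = 1.84875
sigma = R_bar / d2 = 1.84875 / 1.693 = 1.0919965
Cp = (USL - LSL)/(6*sigma) = (124.3 - 94.9)/(6*1.0919965) = 4.4872
Cpu = (124.3 - 111.66)/(3*1.0919965) = 3.8584
Cpl = (111.66 - 94.9)/(3*1.0919965) = 5.1160
Cpk = min(Cpu, Cpl) = 3.8584

3.8584


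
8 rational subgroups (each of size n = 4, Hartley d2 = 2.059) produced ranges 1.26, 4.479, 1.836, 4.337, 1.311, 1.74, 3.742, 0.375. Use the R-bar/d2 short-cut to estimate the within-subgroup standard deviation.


R_bar = (1.26 + 4.479 + 1.836 + 4.337 + 1.311 + 1.74 + 3.742 + 0.375) / 8
R_bar = 19.08 / 8 = 2.385
sigma_hat = R_bar / d2 = 2.385 / 2.059 = 1.1583

1.1583


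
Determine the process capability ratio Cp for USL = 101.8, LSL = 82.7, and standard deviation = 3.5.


Cp = (USL - LSL) / (6 * sigma)
= (101.8 - 82.7) / (6 * 3.5)
= 19.1000 / 21.0000
= 0.9095

0.9095


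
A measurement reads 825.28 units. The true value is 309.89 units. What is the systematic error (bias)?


Systematic error = measured - true
= 825.28 - 309.89
= 515.3900

515.3900


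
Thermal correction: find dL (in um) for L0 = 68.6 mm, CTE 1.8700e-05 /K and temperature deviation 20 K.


dL = L * alpha * dT
= 68.6 * 1.8700e-05 * 20
= 0.0256564 mm
dL_um = 0.0256564 * 1000 = 25.6564 um

25.6564


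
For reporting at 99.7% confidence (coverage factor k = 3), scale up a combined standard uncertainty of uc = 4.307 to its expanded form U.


U = k * uc
U = 3 * 4.307
U = 12.9210

12.9210


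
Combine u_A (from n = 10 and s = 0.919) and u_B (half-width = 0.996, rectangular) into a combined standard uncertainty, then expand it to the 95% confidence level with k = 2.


u_A = s / sqrt(n) = 0.919 / sqrt(10) = 0.29061332
u_B = half_width / sqrt(3) = 0.996 / sqrt(3) = 0.57504087
uc = sqrt(u_A^2 + u_B^2) = sqrt(0.29061332^2 + 0.57504087^2) = 0.64430436
U = k * uc = 2 * 0.64430436
U = 1.2886

1.2886


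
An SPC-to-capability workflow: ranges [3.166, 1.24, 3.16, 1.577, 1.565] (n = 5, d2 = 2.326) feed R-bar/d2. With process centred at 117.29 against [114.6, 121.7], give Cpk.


R_bar = (3.166 + 1.24 + 3.16 + 1.577 + 1.565) / 5 = 2.1416
sigma = R_bar / d2 = 2.1416 / 2.326 = 0.92072227
Cp = (USL - LSL)/(6*sigma) = (121.7 - 114.6)/(6*0.92072227) = 1.2852
Cpu = (121.7 - 117.29)/(3*0.92072227) = 1.5966
Cpl = (117.29 - 114.6)/(3*0.92072227) = 0.9739
Cpk = min(Cpu, Cpl) = 0.9739

0.9739


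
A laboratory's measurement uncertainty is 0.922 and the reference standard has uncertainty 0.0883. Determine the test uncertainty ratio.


TUR = u_lab / u_ref
= 0.922 / 0.0883
= 10.4417

10.4417


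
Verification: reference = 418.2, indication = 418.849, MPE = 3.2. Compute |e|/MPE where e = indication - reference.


e = indication - reference = 418.849 - 418.2 = 0.6490
|e| = 0.6490
ratio = |e| / MPE = 0.6490 / 3.2
ratio = 0.2028

0.2028


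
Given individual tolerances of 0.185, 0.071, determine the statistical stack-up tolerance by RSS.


RSS = sqrt(0.185^2 + 0.071^2)
= sqrt(0.039266)
= 0.1982

0.1982


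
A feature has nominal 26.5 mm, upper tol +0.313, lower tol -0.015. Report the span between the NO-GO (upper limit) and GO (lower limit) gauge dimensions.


GO = nominal - lower_tol (smallest hole = maximum material condition)
GO = 26.5 - 0.015 = 26.485
NO-GO = nominal + upper_tol (largest hole = least material condition)
NO-GO = 26.5 + 0.313 = 26.813
spread = NO-GO - GO = 26.813 - 26.485 = 0.3280

0.3280


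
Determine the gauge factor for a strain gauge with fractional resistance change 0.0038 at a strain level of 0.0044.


GF = (dR/R) / epsilon
= 0.0038 / 0.0044
= 0.8636

0.8636


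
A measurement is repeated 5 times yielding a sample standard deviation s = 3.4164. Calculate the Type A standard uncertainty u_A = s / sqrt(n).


u_A = s / sqrt(n)
u_A = 3.4164 / sqrt(5)
u_A = 3.4164 / 2.236068
u_A = 1.5279

1.5279


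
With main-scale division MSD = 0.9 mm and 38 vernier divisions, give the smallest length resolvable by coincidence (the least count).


LC = MSD / n_div
= 0.9 / 38
= 0.0237

0.0237


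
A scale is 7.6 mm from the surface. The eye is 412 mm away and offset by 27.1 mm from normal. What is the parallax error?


error = h * offset / d
= 7.6 * 27.1 / 412
= 0.4999

0.4999


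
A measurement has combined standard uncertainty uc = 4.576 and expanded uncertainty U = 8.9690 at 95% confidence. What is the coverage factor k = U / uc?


k = U / uc
k = 8.9690 / 4.576
k = 1.96

1.96


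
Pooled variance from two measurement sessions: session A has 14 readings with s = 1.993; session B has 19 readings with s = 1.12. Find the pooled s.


s_p = sqrt(((n1-1)*s1^2 + (n2-1)*s2^2) / (n1+n2-2))
numerator = (14-1)*1.993^2 + (19-1)*1.12^2 = 51.636637 + 22.5792 = 74.215837
denominator = 14 + 19 - 2 = 31
s_p^2 = 74.215837 / 31 = 2.3940593
s_p = sqrt(2.3940593) = 1.5473

1.5473


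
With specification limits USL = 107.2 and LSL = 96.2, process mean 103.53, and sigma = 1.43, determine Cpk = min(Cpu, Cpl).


Cpu = (USL - mean) / (3*sigma) = (107.2 - 103.53) / (3*1.43) = 0.8555
Cpl = (mean - LSL) / (3*sigma) = (103.53 - 96.2) / (3*1.43) = 1.7086
Cpk = min(Cpu, Cpl) = 0.8555

0.8555


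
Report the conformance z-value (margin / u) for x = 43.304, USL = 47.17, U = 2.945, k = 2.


u = U / k = 2.945 / 2 = 1.4725
margin = |USL - x| = |47.17 - 43.304| = 3.866
z = margin / u = 3.866 / 1.4725
z = 2.6255

2.6255


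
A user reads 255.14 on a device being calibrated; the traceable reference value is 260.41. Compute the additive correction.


Correction = standard - reading
= 260.41 - 255.14
= 5.2700

5.2700


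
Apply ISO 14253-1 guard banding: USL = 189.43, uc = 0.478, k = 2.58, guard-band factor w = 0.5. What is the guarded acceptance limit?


U = k * uc = 2.58 * 0.478 = 1.23324
guard band g = w * U = 0.5 * 1.23324 = 0.61662
AL = USL - g = 189.43 - 0.61662
AL = 188.8134

188.8134


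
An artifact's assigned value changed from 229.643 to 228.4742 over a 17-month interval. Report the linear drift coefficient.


rate = (v2 - v1) / months
= (228.4742 - 229.643) / 17
= -1.1688 / 17
= -0.0688

-0.0688


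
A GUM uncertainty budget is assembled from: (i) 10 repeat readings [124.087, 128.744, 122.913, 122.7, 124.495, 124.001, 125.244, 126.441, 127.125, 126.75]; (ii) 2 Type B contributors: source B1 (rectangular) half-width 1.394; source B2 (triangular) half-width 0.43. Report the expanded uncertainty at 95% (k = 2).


mean = (124.087 + 128.744 + 122.913 + 122.7 + 124.495 + 124.001 + 125.244 + 126.441 + 127.125 + 126.75) / 10 = 125.25
s = sqrt(sum((x - mean)^2)/(n-1)) = 1.9674812
u_A = s / sqrt(n) = 1.9674812 / sqrt(10) = 0.62217218
u_B1 = 1.394 / sqrt(3) = 0.80482628
u_B2 = 0.43 / sqrt(6) = 0.17554676
uc = sqrt(0.62217218^2 + 0.80482628^2 + 0.17554676^2) = 1.0323082
U = k * uc = 2 * 1.0323082
U = 2.0646

2.0646


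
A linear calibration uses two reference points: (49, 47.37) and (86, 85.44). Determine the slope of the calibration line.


slope = (y2 - y1) / (x2 - x1)
= (85.44 - 47.37) / (86 - 49)
= 38.0700 / 37
= 1.0289

1.0289


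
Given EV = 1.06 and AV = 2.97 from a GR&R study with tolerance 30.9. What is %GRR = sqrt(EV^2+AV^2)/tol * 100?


GRR = sqrt(EV^2 + AV^2) = sqrt(1.06^2 + 2.97^2) = 3.1534901
%GRR = GRR / tol * 100 = 3.1534901 / 30.9 * 100
%GRR = 10.2055

10.2055


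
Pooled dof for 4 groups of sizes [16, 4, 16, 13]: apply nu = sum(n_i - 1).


nu = sum_i (n_i - 1)
nu = ((16 - 1) + (4 - 1) + (16 - 1) + (13 - 1))
nu = 15 + 3 + 15 + 12
nu = 45

45


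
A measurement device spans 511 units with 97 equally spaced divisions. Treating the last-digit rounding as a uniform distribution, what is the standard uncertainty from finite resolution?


resolution = range / divisions
resolution = 511 / 97 = 5.2680412
u_res = resolution / (2*sqrt(3))
u_res = 5.2680412 / 3.4641016
u_res = 1.5208

1.5208


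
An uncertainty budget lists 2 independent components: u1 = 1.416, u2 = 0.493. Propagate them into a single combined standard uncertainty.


uc = sqrt(1.416^2 + 0.493^2)
uc = sqrt(2.248105)
uc = 1.4994

1.4994


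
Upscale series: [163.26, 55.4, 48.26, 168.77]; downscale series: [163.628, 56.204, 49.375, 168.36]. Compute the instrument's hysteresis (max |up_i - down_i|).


|163.26 - 163.628| = 0.3680
|55.4 - 56.204| = 0.8040
|48.26 - 49.375| = 1.1150
|168.77 - 168.36| = 0.4100
hysteresis = max(diffs) = 1.1150

1.1150


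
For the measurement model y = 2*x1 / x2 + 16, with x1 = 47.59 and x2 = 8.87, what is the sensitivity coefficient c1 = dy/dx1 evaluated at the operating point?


y = 2*x1 / x2 + 16
dy/dx1 = 2/x2
Evaluate at x2 = 8.87: c1 = 2 / 8.87
c1 = 0.2255

0.2255


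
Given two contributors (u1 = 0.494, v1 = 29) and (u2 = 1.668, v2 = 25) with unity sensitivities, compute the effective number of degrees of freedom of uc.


uc = sqrt(u1^2 + u2^2) = sqrt(0.494^2 + 1.668^2) = 1.7396149
v_eff = uc^4 / (u1^4/v1 + u2^4/v2)
= 1.7396149^4 / (0.494^4/29 + 1.668^4/25)
= 9.1582496 / 0.31168439
v_eff = 29.3831

29.3831


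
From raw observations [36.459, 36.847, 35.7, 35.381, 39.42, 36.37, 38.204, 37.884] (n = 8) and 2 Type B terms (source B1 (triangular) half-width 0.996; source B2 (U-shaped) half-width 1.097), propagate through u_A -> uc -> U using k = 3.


mean = (36.459 + 36.847 + 35.7 + 35.381 + 39.42 + 36.37 + 38.204 + 37.884) / 8 = 37.033125
s = sqrt(sum((x - mean)^2)/(n-1)) = 1.3681502
u_A = s / sqrt(n) = 1.3681502 / sqrt(8) = 0.48371414
u_B1 = 0.996 / sqrt(6) = 0.4066153
u_B2 = 1.097 / sqrt(2) = 0.77569614
uc = sqrt(0.48371414^2 + 0.4066153^2 + 0.77569614^2) = 1.0005098
U = k * uc = 3 * 1.0005098
U = 3.0015

3.0015


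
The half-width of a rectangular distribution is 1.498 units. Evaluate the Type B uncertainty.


u_B = half_width / sqrt(3)
u_B = 1.498 / 1.7320508
u_B = 0.8649

0.8649


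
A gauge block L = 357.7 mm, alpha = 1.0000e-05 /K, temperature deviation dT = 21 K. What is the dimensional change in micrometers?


dL = L * alpha * dT
= 357.7 * 1.0000e-05 * 21
= 0.0751170 mm
dL_um = 0.0751170 * 1000 = 75.1170 um

75.1170


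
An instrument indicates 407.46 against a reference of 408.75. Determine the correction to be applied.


Correction = standard - reading
= 408.75 - 407.46
= 1.2900

1.2900


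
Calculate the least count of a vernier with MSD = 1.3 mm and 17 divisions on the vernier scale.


LC = MSD / n_div
= 1.3 / 17
= 0.0765

0.0765


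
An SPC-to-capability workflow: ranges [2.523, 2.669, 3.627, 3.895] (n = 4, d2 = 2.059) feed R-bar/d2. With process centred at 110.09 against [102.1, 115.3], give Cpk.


R_bar = (2.523 + 2.669 + 3.627 + 3.895) / 4 = 3.1785
sigma = R_bar / d2 = 3.1785 / 2.059 = 1.5437105
Cp = (USL - LSL)/(6*sigma) = (115.3 - 102.1)/(6*1.5437105) = 1.4251
Cpu = (115.3 - 110.09)/(3*1.5437105) = 1.1250
Cpl = (110.09 - 102.1)/(3*1.5437105) = 1.7253
Cpk = min(Cpu, Cpl) = 1.1250

1.1250


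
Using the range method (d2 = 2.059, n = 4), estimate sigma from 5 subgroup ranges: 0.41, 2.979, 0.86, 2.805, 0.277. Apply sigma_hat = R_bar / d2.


R_bar = (0.41 + 2.979 + 0.86 + 2.805 + 0.277) / 5
R_bar = 7.331 / 5 = 1.4662
sigma_hat = R_bar / d2 = 1.4662 / 2.059 = 0.7121

0.7121


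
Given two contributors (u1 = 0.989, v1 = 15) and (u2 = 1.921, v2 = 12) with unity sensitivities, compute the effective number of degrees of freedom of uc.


uc = sqrt(u1^2 + u2^2) = sqrt(0.989^2 + 1.921^2) = 2.1606393
v_eff = uc^4 / (u1^4/v1 + u2^4/v2)
= 2.1606393^4 / (0.989^4/15 + 1.921^4/12)
= 21.793605 / 1.1986046
v_eff = 18.1825

18.1825


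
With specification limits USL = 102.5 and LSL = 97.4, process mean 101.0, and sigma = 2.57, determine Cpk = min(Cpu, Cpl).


Cpu = (USL - mean) / (3*sigma) = (102.5 - 101.0) / (3*2.57) = 0.1946
Cpl = (mean - LSL) / (3*sigma) = (101.0 - 97.4) / (3*2.57) = 0.4669
Cpk = min(Cpu, Cpl) = 0.1946

0.1946


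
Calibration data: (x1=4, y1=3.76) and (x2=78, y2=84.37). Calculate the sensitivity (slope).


slope = (y2 - y1) / (x2 - x1)
= (84.37 - 3.76) / (78 - 4)
= 80.6100 / 74
= 1.0893

1.0893


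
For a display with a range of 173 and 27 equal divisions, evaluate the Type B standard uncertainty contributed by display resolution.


resolution = range / divisions
resolution = 173 / 27 = 6.4074074
u_res = resolution / (2*sqrt(3))
u_res = 6.4074074 / 3.4641016
u_res = 1.8497

1.8497


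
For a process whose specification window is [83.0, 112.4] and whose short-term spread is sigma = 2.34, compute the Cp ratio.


Cp = (USL - LSL) / (6 * sigma)
= (112.4 - 83.0) / (6 * 2.34)
= 29.4000 / 14.0400
= 2.0940

2.0940


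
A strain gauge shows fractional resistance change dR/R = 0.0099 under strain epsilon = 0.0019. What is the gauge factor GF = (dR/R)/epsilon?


GF = (dR/R) / epsilon
= 0.0099 / 0.0019
= 5.2105

5.2105


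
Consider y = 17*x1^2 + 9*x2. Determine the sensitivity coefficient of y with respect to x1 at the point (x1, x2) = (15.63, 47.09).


y = 17*x1^2 + 9*x2
dy/dx1 = 2*17*x1
Evaluate at x1 = 15.63: c1 = 34 * 15.63
c1 = 531.4200

531.4200


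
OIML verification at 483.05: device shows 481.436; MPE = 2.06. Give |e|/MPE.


e = indication - reference = 481.436 - 483.05 = -1.6140
|e| = 1.6140
ratio = |e| / MPE = 1.6140 / 2.06
ratio = 0.7835

0.7835


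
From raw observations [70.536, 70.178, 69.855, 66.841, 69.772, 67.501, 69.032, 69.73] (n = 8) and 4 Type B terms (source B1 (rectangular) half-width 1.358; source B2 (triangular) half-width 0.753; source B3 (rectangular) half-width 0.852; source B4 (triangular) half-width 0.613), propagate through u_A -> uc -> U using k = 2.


mean = (70.536 + 70.178 + 69.855 + 66.841 + 69.772 + 67.501 + 69.032 + 69.73) / 8 = 69.180625
s = sqrt(sum((x - mean)^2)/(n-1)) = 1.323156
u_A = s / sqrt(n) = 1.323156 / sqrt(8) = 0.46780629
u_B1 = 1.358 / sqrt(3) = 0.78404167
u_B2 = 0.753 / sqrt(6) = 0.30741096
u_B3 = 0.852 / sqrt(3) = 0.49190243
u_B4 = 0.613 / sqrt(6) = 0.2502562
uc = sqrt(0.46780629^2 + 0.78404167^2 + 0.30741096^2 + 0.49190243^2 + 0.2502562^2) = 1.110253
U = k * uc = 2 * 1.110253
U = 2.2205

2.2205


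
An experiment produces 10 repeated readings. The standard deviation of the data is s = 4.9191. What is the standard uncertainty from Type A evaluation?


u_A = s / sqrt(n)
u_A = 4.9191 / sqrt(10)
u_A = 4.9191 / 3.1622777
u_A = 1.5556

1.5556


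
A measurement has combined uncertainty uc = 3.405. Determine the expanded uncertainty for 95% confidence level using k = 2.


U = k * uc
U = 2 * 3.405
U = 6.8100

6.8100


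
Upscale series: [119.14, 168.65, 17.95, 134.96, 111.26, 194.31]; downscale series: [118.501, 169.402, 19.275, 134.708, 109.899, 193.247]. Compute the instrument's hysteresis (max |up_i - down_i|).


|119.14 - 118.501| = 0.6390
|168.65 - 169.402| = 0.7520
|17.95 - 19.275| = 1.3250
|134.96 - 134.708| = 0.2520
|111.26 - 109.899| = 1.3610
|194.31 - 193.247| = 1.0630
hysteresis = max(diffs) = 1.3610

1.3610


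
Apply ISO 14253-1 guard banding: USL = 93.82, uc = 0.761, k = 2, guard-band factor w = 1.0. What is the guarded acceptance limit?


U = k * uc = 2 * 0.761 = 1.522
guard band g = w * U = 1.0 * 1.522 = 1.522
AL = USL - g = 93.82 - 1.522
AL = 92.2980

92.2980


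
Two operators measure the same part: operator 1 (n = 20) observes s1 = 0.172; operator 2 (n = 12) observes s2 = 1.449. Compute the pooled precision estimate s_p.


s_p = sqrt(((n1-1)*s1^2 + (n2-1)*s2^2) / (n1+n2-2))
numerator = (20-1)*0.172^2 + (12-1)*1.449^2 = 0.562096 + 23.095611 = 23.657707
denominator = 20 + 12 - 2 = 30
s_p^2 = 23.657707 / 30 = 0.78859023
s_p = sqrt(0.78859023) = 0.8880

0.8880


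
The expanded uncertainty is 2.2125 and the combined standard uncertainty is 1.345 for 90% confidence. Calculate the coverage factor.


k = U / uc
k = 2.2125 / 1.345
k = 1.645

1.645


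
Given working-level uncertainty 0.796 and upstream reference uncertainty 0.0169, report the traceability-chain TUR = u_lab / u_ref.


TUR = u_lab / u_ref
= 0.796 / 0.0169
= 47.1006

47.1006


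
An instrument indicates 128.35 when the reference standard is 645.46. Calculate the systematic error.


Systematic error = measured - true
= 128.35 - 645.46
= -517.1100

-517.1100


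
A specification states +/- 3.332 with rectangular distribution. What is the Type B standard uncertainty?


u_B = half_width / sqrt(3)
u_B = 3.332 / 1.7320508
u_B = 1.9237

1.9237


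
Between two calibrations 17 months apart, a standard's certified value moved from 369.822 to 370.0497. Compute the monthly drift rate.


rate = (v2 - v1) / months
= (370.0497 - 369.822) / 17
= 0.2277 / 17
= 0.0134

0.0134


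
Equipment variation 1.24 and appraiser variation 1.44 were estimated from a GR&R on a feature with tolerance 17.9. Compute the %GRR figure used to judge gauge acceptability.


GRR = sqrt(EV^2 + AV^2) = sqrt(1.24^2 + 1.44^2) = 1.9003158
%GRR = GRR / tol * 100 = 1.9003158 / 17.9 * 100
%GRR = 10.6163

10.6163


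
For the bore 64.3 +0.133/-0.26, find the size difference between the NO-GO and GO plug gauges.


GO = nominal - lower_tol (smallest hole = maximum material condition)
GO = 64.3 - 0.26 = 64.04
NO-GO = nominal + upper_tol (largest hole = least material condition)
NO-GO = 64.3 + 0.133 = 64.433
spread = NO-GO - GO = 64.433 - 64.04 = 0.3930

0.3930


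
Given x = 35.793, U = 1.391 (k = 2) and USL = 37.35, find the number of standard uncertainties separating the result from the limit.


u = U / k = 1.391 / 2 = 0.6955
margin = |USL - x| = |37.35 - 35.793| = 1.557
z = margin / u = 1.557 / 0.6955
z = 2.2387

2.2387


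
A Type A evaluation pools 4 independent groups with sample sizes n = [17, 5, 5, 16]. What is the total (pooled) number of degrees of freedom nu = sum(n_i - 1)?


nu = sum_i (n_i - 1)
nu = ((17 - 1) + (5 - 1) + (5 - 1) + (16 - 1))
nu = 16 + 4 + 4 + 15
nu = 39

39


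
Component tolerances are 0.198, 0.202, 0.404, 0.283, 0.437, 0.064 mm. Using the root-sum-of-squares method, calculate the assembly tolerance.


RSS = sqrt(0.198^2 + 0.202^2 + 0.404^2 + 0.283^2 + 0.437^2 + 0.064^2)
= sqrt(0.518378)
= 0.7200

0.7200


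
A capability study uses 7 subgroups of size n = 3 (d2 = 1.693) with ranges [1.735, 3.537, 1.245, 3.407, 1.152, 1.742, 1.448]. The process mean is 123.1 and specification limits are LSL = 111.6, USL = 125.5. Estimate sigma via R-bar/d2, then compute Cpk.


R_bar = (1.735 + 3.537 + 1.245 + 3.407 + 1.152 + 1.742 + 1.448) / 7 = 2.038
sigma = R_bar / d2 = 2.038 / 1.693 = 1.2037803
Cp = (USL - LSL)/(6*sigma) = (125.5 - 111.6)/(6*1.2037803) = 1.9245
Cpu = (125.5 - 123.1)/(3*1.2037803) = 0.6646
Cpl = (123.1 - 111.6)/(3*1.2037803) = 3.1844
Cpk = min(Cpu, Cpl) = 0.6646

0.6646


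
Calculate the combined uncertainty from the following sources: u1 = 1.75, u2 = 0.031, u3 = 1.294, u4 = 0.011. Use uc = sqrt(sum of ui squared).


uc = sqrt(1.75^2 + 0.031^2 + 1.294^2 + 0.011^2)
uc = sqrt(4.738018)
uc = 2.1767

2.1767


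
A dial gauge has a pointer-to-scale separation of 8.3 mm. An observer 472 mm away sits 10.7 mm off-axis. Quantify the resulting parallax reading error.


error = h * offset / d
= 8.3 * 10.7 / 472
= 0.1882

0.1882


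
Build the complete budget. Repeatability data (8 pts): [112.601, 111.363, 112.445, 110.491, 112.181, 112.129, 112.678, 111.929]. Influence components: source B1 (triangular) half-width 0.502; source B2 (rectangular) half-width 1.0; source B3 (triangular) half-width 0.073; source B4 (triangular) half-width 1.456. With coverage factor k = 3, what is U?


mean = (112.601 + 111.363 + 112.445 + 110.491 + 112.181 + 112.129 + 112.678 + 111.929) / 8 = 111.977125
s = sqrt(sum((x - mean)^2)/(n-1)) = 0.73212186
u_A = s / sqrt(n) = 0.73212186 / sqrt(8) = 0.25884417
u_B1 = 0.502 / sqrt(6) = 0.20494064
u_B2 = 1.0 / sqrt(3) = 0.57735027
u_B3 = 0.073 / sqrt(6) = 0.029802125
u_B4 = 1.456 / sqrt(6) = 0.59440951
uc = sqrt(0.25884417^2 + 0.20494064^2 + 0.57735027^2 + 0.029802125^2 + 0.59440951^2) = 0.89249377
U = k * uc = 3 * 0.89249377
U = 2.6775

2.6775


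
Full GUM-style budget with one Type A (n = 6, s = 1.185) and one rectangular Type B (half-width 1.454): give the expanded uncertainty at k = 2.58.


u_A = s / sqrt(n) = 1.185 / sqrt(6) = 0.48377422
u_B = half_width / sqrt(3) = 1.454 / sqrt(3) = 0.83946729
uc = sqrt(u_A^2 + u_B^2) = sqrt(0.48377422^2 + 0.83946729^2) = 0.96888742
U = k * uc = 2.58 * 0.96888742
U = 2.4997

2.4997


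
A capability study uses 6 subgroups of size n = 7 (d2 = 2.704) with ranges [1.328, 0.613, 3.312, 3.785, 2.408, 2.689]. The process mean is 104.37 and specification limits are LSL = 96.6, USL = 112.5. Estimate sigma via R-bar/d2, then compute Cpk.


R_bar = (1.328 + 0.613 + 3.312 + 3.785 + 2.408 + 2.689) / 6 = 2.3558333
sigma = R_bar / d2 = 2.3558333 / 2.704 = 0.87124013
Cp = (USL - LSL)/(6*sigma) = (112.5 - 96.6)/(6*0.87124013) = 3.0416
Cpu = (112.5 - 104.37)/(3*0.87124013) = 3.1105
Cpl = (104.37 - 96.6)/(3*0.87124013) = 2.9728
Cpk = min(Cpu, Cpl) = 2.9728

2.9728


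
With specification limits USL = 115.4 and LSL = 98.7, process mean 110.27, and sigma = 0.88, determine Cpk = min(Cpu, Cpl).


Cpu = (USL - mean) / (3*sigma) = (115.4 - 110.27) / (3*0.88) = 1.9432
Cpl = (mean - LSL) / (3*sigma) = (110.27 - 98.7) / (3*0.88) = 4.3826
Cpk = min(Cpu, Cpl) = 1.9432

1.9432


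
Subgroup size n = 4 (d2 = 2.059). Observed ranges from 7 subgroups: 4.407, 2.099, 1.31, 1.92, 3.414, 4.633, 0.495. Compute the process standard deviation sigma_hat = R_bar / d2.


R_bar = (4.407 + 2.099 + 1.31 + 1.92 + 3.414 + 4.633 + 0.495) / 7
R_bar = 18.278 / 7 = 2.6111429
sigma_hat = R_bar / d2 = 2.6111429 / 2.059 = 1.2682

1.2682


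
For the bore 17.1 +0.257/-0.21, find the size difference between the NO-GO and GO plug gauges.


GO = nominal - lower_tol (smallest hole = maximum material condition)
GO = 17.1 - 0.21 = 16.89
NO-GO = nominal + upper_tol (largest hole = least material condition)
NO-GO = 17.1 + 0.257 = 17.357
spread = NO-GO - GO = 17.357 - 16.89 = 0.4670

0.4670


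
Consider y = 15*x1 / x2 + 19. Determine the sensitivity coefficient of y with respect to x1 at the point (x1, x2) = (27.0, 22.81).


y = 15*x1 / x2 + 19
dy/dx1 = 15/x2
Evaluate at x2 = 22.81: c1 = 15 / 22.81
c1 = 0.6576

0.6576


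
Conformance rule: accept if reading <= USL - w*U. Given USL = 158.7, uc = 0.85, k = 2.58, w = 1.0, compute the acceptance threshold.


U = k * uc = 2.58 * 0.85 = 2.193
guard band g = w * U = 1.0 * 2.193 = 2.193
AL = USL - g = 158.7 - 2.193
AL = 156.5070

156.5070


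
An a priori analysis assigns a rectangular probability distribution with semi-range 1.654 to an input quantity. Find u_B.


u_B = half_width / sqrt(3)
u_B = 1.654 / 1.7320508
u_B = 0.9549

0.9549


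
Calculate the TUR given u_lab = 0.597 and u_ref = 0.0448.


TUR = u_lab / u_ref
= 0.597 / 0.0448
= 13.3259

13.3259


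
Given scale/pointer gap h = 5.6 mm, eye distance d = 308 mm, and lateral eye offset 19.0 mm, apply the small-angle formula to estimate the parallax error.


error = h * offset / d
= 5.6 * 19.0 / 308
= 0.3455

0.3455


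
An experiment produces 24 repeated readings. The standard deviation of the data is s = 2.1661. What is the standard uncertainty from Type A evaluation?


u_A = s / sqrt(n)
u_A = 2.1661 / sqrt(24)
u_A = 2.1661 / 4.8989795
u_A = 0.4422

0.4422


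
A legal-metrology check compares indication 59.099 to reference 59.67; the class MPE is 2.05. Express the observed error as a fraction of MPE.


e = indication - reference = 59.099 - 59.67 = -0.5710
|e| = 0.5710
ratio = |e| / MPE = 0.5710 / 2.05
ratio = 0.2785

0.2785


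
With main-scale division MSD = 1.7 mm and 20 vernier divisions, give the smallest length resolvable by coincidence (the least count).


LC = MSD / n_div
= 1.7 / 20
= 0.0850

0.0850


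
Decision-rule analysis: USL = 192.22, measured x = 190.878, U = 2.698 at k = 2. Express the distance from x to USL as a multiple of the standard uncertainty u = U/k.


u = U / k = 2.698 / 2 = 1.349
margin = |USL - x| = |192.22 - 190.878| = 1.342
z = margin / u = 1.342 / 1.349
z = 0.9948

0.9948


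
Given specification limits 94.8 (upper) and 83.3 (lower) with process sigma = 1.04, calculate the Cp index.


Cp = (USL - LSL) / (6 * sigma)
= (94.8 - 83.3) / (6 * 1.04)
= 11.5000 / 6.2400
= 1.8429

1.8429


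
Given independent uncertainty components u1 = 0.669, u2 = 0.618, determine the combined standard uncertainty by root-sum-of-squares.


uc = sqrt(0.669^2 + 0.618^2)
uc = sqrt(0.829485)
uc = 0.9108

0.9108


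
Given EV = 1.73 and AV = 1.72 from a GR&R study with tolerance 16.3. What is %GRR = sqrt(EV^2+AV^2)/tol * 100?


GRR = sqrt(EV^2 + AV^2) = sqrt(1.73^2 + 1.72^2) = 2.4395286
%GRR = GRR / tol * 100 = 2.4395286 / 16.3 * 100
%GRR = 14.9664

14.9664


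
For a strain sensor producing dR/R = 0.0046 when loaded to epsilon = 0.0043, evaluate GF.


GF = (dR/R) / epsilon
= 0.0046 / 0.0043
= 1.0698

1.0698


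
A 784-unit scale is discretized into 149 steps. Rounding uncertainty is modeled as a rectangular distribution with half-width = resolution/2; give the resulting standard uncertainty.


resolution = range / divisions
resolution = 784 / 149 = 5.261745
u_res = resolution / (2*sqrt(3))
u_res = 5.261745 / 3.4641016
u_res = 1.5189

1.5189


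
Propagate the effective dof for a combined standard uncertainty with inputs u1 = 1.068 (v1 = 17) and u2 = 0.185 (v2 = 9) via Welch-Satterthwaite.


uc = sqrt(u1^2 + u2^2) = sqrt(1.068^2 + 0.185^2) = 1.0839045
v_eff = uc^4 / (u1^4/v1 + u2^4/v2)
= 1.0839045^4 / (1.068^4/17 + 0.185^4/9)
= 1.3802701 / 0.076660921
v_eff = 18.0049

18.0049


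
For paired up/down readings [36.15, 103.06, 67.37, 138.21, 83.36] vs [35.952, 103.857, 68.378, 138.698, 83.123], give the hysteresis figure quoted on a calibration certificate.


|36.15 - 35.952| = 0.1980
|103.06 - 103.857| = 0.7970
|67.37 - 68.378| = 1.0080
|138.21 - 138.698| = 0.4880
|83.36 - 83.123| = 0.2370
hysteresis = max(diffs) = 1.0080

1.0080


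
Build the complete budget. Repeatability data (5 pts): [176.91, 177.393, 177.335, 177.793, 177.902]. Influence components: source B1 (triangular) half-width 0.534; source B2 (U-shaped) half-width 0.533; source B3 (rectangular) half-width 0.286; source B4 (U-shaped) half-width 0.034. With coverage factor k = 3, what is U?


mean = (176.91 + 177.393 + 177.335 + 177.793 + 177.902) / 5 = 177.4666
s = sqrt(sum((x - mean)^2)/(n-1)) = 0.39643701
u_A = s / sqrt(n) = 0.39643701 / sqrt(5) = 0.17729202
u_B1 = 0.534 / sqrt(6) = 0.21800459
u_B2 = 0.533 / sqrt(2) = 0.37688791
u_B3 = 0.286 / sqrt(3) = 0.16512218
u_B4 = 0.034 / sqrt(2) = 0.024041631
uc = sqrt(0.17729202^2 + 0.21800459^2 + 0.37688791^2 + 0.16512218^2 + 0.024041631^2) = 0.49884496
U = k * uc = 3 * 0.49884496
U = 1.4965

1.4965


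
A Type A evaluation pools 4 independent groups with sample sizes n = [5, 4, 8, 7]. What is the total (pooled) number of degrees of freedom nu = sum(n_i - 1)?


nu = sum_i (n_i - 1)
nu = ((5 - 1) + (4 - 1) + (8 - 1) + (7 - 1))
nu = 4 + 3 + 7 + 6
nu = 20

20


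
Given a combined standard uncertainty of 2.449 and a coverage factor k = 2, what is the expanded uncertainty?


U = k * uc
U = 2 * 2.449
U = 4.8980

4.8980


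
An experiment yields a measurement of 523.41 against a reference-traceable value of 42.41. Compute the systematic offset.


Systematic error = measured - true
= 523.41 - 42.41
= 481.0000

481.0000


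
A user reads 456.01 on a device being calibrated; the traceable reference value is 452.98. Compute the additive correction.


Correction = standard - reading
= 452.98 - 456.01
= -3.0300

-3.0300


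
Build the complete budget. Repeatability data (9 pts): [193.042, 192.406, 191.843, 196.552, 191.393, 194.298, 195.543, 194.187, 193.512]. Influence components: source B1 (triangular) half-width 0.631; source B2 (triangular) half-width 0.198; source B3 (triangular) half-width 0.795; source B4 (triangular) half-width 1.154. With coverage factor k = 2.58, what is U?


mean = (193.042 + 192.406 + 191.843 + 196.552 + 191.393 + 194.298 + 195.543 + 194.187 + 193.512) / 9 = 193.6417778
s = sqrt(sum((x - mean)^2)/(n-1)) = 1.6958869
u_A = s / sqrt(n) = 1.6958869 / sqrt(9) = 0.56529563
u_B1 = 0.631 / sqrt(6) = 0.25760467
u_B2 = 0.198 / sqrt(6) = 0.080833162
u_B3 = 0.795 / sqrt(6) = 0.32455739
u_B4 = 1.154 / sqrt(6) = 0.47111853
uc = sqrt(0.56529563^2 + 0.25760467^2 + 0.080833162^2 + 0.32455739^2 + 0.47111853^2) = 0.84837697
U = k * uc = 2.58 * 0.84837697
U = 2.1888

2.1888


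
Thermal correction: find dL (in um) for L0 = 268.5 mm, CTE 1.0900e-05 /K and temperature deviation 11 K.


dL = L * alpha * dT
= 268.5 * 1.0900e-05 * 11
= 0.0321932 mm
dL_um = 0.0321932 * 1000 = 32.1932 um

32.1932


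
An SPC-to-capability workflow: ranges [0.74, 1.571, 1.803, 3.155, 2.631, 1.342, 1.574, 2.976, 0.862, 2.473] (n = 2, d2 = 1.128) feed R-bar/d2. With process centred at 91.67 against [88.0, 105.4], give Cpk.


R_bar = (0.74 + 1.571 + 1.803 + 3.155 + 2.631 + 1.342 + 1.574 + 2.976 + 0.862 + 2.473) / 10 = 1.9127
sigma = R_bar / d2 = 1.9127 / 1.128 = 1.695656
Cp = (USL - LSL)/(6*sigma) = (105.4 - 88.0)/(6*1.695656) = 1.7103
Cpu = (105.4 - 91.67)/(3*1.695656) = 2.6991
Cpl = (91.67 - 88.0)/(3*1.695656) = 0.7215
Cpk = min(Cpu, Cpl) = 0.7215

0.7215


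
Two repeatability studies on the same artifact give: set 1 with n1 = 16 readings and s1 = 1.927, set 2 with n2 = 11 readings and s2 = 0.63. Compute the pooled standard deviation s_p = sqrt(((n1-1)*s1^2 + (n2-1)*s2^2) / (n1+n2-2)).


s_p = sqrt(((n1-1)*s1^2 + (n2-1)*s2^2) / (n1+n2-2))
numerator = (16-1)*1.927^2 + (11-1)*0.63^2 = 55.699935 + 3.969 = 59.668935
denominator = 16 + 11 - 2 = 25
s_p^2 = 59.668935 / 25 = 2.3867574
s_p = sqrt(2.3867574) = 1.5449

1.5449


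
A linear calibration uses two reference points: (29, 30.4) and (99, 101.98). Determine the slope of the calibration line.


slope = (y2 - y1) / (x2 - x1)
= (101.98 - 30.4) / (99 - 29)
= 71.5800 / 70
= 1.0226

1.0226


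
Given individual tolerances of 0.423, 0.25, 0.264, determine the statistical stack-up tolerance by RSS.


RSS = sqrt(0.423^2 + 0.25^2 + 0.264^2)
= sqrt(0.311125)
= 0.5578

0.5578


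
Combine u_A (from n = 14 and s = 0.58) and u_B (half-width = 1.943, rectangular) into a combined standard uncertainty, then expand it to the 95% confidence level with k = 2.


u_A = s / sqrt(n) = 0.58 / sqrt(14) = 0.15501152
u_B = half_width / sqrt(3) = 1.943 / sqrt(3) = 1.1217916
uc = sqrt(u_A^2 + u_B^2) = sqrt(0.15501152^2 + 1.1217916^2) = 1.1324509
U = k * uc = 2 * 1.1324509
U = 2.2649

2.2649
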